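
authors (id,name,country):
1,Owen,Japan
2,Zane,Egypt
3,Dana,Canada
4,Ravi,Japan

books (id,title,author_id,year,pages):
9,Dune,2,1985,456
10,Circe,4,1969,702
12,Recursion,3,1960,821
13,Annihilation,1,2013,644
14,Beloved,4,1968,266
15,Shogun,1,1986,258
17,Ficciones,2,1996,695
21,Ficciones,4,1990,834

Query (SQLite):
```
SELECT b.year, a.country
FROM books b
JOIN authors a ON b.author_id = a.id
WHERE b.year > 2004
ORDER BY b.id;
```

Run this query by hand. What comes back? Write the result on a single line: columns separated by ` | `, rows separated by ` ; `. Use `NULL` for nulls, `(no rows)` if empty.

2013 | Japan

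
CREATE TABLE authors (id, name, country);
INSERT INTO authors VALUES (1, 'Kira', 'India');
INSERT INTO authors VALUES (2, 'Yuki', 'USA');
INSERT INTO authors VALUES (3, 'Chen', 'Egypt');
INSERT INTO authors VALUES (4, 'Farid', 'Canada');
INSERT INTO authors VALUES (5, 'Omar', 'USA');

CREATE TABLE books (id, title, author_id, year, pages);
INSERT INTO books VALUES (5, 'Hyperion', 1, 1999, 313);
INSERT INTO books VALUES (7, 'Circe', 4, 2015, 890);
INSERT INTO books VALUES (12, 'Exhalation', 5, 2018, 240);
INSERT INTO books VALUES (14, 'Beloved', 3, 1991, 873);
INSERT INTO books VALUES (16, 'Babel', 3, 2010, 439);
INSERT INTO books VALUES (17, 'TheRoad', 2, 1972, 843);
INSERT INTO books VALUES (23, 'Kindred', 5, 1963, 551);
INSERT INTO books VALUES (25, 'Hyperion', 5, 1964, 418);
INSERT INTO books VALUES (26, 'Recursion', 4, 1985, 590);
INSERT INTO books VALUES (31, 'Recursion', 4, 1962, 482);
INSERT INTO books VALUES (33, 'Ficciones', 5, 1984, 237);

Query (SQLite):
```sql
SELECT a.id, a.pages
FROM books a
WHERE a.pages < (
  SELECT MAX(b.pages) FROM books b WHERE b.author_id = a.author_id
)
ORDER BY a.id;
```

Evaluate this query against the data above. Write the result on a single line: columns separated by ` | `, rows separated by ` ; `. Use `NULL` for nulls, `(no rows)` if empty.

12 | 240 ; 16 | 439 ; 25 | 418 ; 26 | 590 ; 31 | 482 ; 33 | 237

For each books row a, compute MAX(pages) over rows sharing a.author_id.
Keep row a if a.pages < that per-group MAX.
  author_id=1: MAX(pages) = 313
  author_id=2: MAX(pages) = 843
  author_id=3: MAX(pages) = 873
  author_id=4: MAX(pages) = 890
  author_id=5: MAX(pages) = 551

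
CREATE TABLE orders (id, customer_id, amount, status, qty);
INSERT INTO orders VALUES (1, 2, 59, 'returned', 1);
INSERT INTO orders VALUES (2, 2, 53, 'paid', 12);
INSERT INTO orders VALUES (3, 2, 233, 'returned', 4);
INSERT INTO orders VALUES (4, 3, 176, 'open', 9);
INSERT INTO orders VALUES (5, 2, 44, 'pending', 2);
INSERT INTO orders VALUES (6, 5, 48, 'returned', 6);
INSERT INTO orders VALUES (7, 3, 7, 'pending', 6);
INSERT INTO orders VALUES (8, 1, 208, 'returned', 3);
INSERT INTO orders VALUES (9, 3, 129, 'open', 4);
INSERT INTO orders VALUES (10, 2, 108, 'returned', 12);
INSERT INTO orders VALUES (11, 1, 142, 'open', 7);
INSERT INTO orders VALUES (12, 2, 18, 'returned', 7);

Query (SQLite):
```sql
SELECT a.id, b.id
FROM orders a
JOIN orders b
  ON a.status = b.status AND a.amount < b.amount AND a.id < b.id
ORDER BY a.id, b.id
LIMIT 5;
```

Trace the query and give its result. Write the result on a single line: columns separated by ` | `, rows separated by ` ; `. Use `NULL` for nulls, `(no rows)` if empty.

Pairs (a,b) with same status, a.amount < b.amount, a.id < b.id.
status groups: open:{4,9,11} paid:{2} pending:{5,7} returned:{1,3,6,8,10,12}
Ordered by (a.id, b.id); first 5.

1 | 3 ; 1 | 8 ; 1 | 10 ; 6 | 8 ; 6 | 10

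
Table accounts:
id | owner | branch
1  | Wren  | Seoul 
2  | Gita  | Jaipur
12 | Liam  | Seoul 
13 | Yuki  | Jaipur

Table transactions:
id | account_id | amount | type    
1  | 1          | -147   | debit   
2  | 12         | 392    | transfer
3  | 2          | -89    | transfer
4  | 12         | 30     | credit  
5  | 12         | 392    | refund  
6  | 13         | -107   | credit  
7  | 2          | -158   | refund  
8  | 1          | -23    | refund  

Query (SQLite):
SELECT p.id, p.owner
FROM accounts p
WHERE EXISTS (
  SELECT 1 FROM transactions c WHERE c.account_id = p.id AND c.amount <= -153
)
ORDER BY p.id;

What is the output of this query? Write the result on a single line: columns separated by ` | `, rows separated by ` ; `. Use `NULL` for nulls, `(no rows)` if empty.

2 | Gita

For each accounts row, check whether any transactions with matching account_id has amount <= -153.
Keep rows where that is true.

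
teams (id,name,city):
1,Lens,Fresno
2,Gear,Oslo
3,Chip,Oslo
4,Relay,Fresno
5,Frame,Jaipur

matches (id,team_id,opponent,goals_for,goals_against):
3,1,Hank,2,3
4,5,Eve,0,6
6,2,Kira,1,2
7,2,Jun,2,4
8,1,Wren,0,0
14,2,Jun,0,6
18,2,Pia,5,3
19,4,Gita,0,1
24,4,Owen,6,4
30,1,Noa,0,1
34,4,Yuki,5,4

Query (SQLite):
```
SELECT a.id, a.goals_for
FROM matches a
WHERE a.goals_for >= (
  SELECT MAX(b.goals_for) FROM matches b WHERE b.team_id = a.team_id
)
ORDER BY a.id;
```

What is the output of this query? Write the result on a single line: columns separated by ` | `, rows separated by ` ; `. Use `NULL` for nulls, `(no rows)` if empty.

3 | 2 ; 4 | 0 ; 18 | 5 ; 24 | 6

For each matches row a, compute MAX(goals_for) over rows sharing a.team_id.
Keep row a if a.goals_for >= that per-group MAX.
  team_id=1: MAX(goals_for) = 2
  team_id=2: MAX(goals_for) = 5
  team_id=4: MAX(goals_for) = 6
  team_id=5: MAX(goals_for) = 0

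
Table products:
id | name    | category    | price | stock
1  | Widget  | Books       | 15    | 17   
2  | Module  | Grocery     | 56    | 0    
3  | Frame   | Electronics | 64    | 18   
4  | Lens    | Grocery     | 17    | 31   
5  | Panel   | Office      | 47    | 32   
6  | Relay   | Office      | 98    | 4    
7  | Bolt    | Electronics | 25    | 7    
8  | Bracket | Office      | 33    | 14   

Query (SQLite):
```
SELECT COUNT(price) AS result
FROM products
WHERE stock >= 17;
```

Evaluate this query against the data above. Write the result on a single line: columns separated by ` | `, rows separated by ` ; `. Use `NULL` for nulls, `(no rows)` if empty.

Rows where stock >= 17 → price values: [15, 64, 17, 47].
COUNT(price) counts non-NULL values → 4.

4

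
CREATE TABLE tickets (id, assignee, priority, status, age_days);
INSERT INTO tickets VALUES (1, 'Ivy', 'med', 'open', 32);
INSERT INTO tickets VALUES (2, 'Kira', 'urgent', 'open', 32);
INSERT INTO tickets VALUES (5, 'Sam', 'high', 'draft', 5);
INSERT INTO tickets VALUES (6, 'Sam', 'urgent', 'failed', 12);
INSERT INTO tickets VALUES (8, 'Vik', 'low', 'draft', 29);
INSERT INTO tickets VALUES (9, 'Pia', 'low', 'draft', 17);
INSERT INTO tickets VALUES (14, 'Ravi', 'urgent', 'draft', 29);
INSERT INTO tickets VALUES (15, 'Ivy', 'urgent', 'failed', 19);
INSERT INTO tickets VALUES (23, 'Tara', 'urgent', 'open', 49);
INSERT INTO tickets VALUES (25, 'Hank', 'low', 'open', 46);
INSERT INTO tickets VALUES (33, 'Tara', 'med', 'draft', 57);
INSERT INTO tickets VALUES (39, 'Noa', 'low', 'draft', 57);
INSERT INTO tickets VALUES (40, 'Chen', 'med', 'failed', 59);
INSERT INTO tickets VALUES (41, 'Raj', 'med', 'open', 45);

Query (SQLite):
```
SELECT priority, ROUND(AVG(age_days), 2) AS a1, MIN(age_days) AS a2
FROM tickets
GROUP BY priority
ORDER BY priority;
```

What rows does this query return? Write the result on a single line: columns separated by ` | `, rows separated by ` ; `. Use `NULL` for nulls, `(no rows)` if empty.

Group tickets by priority.
Per group compute: ROUND(AVG(age_days), 2), MIN(age_days).
  high: ids {5} → ROUND(AVG(age_days), 2)=5, MIN(age_days)=5
  low: ids {8, 9, 25, 39} → ROUND(AVG(age_days), 2)=37.25, MIN(age_days)=17
  med: ids {1, 33, 40, 41} → ROUND(AVG(age_days), 2)=48.25, MIN(age_days)=32
  urgent: ids {2, 6, 14, 15, 23} → ROUND(AVG(age_days), 2)=28.2, MIN(age_days)=12

high | 5 | 5 ; low | 37.25 | 17 ; med | 48.25 | 32 ; urgent | 28.2 | 12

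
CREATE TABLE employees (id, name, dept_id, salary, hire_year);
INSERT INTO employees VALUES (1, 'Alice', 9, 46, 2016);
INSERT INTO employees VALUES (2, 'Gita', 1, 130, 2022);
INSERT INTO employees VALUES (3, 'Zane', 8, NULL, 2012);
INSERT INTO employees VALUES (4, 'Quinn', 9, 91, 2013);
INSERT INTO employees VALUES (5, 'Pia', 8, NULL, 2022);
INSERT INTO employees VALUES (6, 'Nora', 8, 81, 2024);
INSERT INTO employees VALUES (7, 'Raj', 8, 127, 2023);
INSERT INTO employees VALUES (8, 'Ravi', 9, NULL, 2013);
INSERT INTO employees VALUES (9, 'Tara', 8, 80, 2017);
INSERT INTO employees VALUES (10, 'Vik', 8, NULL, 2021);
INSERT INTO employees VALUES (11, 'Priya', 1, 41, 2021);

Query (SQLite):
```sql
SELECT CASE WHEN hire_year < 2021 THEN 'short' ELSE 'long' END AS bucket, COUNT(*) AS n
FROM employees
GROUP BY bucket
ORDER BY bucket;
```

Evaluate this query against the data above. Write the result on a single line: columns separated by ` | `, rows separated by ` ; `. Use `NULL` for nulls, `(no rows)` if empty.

long | 6 ; short | 5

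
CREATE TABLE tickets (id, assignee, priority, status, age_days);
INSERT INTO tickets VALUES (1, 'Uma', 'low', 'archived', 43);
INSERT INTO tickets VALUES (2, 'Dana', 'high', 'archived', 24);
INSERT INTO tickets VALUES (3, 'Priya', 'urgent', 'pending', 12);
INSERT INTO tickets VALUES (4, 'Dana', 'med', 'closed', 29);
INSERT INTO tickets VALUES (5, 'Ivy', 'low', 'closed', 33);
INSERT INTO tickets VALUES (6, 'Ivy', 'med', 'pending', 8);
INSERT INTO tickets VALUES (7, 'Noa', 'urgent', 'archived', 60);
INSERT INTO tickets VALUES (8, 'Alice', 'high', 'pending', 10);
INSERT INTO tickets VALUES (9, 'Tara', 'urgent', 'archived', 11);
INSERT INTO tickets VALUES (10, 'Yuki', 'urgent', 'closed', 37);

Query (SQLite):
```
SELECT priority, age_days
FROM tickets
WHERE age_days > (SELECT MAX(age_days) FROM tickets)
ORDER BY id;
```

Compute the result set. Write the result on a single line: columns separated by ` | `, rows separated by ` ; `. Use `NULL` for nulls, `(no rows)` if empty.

(no rows)

Scalar subquery: MAX(age_days) over all tickets rows = 60.
Keep rows where age_days > that value.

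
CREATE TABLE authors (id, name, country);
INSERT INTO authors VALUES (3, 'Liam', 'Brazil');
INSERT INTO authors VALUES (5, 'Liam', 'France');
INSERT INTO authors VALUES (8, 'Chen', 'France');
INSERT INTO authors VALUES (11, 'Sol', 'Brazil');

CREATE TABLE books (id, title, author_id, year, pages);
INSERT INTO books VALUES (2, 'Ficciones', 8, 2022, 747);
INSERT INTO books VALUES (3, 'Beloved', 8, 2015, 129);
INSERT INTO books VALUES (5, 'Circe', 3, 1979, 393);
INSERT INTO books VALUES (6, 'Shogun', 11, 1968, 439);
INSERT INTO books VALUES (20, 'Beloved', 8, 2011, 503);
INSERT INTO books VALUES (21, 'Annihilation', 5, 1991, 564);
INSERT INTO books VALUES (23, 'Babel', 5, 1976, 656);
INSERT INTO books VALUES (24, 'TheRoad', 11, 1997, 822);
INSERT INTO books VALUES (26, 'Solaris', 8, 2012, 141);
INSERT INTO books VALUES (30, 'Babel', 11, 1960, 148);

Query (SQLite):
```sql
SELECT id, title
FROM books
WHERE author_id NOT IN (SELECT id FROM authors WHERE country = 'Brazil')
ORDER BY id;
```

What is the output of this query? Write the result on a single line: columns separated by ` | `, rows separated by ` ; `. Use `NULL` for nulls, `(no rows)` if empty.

2 | Ficciones ; 3 | Beloved ; 20 | Beloved ; 21 | Annihilation ; 23 | Babel ; 26 | Solaris

Inner query: authors.id where country = 'Brazil'.
Outer: keep books rows whose author_id is not in that set.
Inner query → {3, 11}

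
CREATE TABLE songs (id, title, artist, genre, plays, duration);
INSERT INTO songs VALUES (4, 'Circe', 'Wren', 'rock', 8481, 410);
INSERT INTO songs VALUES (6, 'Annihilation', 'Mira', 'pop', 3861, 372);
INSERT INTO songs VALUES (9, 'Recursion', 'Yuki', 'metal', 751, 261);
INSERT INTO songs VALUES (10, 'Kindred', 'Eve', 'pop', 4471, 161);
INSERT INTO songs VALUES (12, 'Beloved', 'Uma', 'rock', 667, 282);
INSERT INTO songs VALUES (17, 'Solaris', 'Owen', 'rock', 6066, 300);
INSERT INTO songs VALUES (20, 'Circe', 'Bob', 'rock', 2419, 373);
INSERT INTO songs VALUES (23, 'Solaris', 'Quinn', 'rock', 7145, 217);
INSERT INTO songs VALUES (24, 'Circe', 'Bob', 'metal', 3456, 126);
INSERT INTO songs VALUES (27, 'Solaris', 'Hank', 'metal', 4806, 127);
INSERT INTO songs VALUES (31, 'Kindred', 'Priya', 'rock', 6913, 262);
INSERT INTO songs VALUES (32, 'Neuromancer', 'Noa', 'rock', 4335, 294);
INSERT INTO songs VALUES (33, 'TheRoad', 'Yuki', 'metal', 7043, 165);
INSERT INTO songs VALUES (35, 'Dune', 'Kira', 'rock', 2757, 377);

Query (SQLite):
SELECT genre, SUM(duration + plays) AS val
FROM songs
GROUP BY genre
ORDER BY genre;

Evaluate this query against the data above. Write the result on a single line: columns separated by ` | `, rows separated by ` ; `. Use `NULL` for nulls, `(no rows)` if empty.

metal | 16735 ; pop | 8865 ; rock | 41298

For each row compute duration + plays.
Group by genre; take SUM of the expression per group.
  metal: ids {9, 24, 27, 33} → SUM(duration + plays)=16735
  pop: ids {6, 10} → SUM(duration + plays)=8865
  rock: ids {4, 12, 17, 20, 23, 31, 32, 35} → SUM(duration + plays)=41298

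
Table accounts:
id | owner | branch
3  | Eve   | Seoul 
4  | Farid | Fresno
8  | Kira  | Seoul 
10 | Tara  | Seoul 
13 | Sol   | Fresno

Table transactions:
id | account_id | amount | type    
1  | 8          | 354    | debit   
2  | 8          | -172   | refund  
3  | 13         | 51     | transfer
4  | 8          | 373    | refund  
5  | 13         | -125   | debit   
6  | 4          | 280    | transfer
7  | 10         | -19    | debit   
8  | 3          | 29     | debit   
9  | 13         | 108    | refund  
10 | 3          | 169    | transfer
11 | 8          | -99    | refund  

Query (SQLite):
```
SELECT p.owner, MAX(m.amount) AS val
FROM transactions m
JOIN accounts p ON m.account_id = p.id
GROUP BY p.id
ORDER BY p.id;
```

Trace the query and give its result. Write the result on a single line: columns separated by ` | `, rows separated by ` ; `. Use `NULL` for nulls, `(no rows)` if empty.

Eve | 169 ; Farid | 280 ; Kira | 373 ; Tara | -19 ; Sol | 108

Join each transactions row to its accounts via account_id.
Group joined rows by accounts.id; compute MAX(m.amount) per group.
  3: ids {8, 10} → MAX(m.amount)=169
  4: ids {6} → MAX(m.amount)=280
  8: ids {1, 2, 4, 11} → MAX(m.amount)=373
  10: ids {7} → MAX(m.amount)=-19
  13: ids {3, 5, 9} → MAX(m.amount)=108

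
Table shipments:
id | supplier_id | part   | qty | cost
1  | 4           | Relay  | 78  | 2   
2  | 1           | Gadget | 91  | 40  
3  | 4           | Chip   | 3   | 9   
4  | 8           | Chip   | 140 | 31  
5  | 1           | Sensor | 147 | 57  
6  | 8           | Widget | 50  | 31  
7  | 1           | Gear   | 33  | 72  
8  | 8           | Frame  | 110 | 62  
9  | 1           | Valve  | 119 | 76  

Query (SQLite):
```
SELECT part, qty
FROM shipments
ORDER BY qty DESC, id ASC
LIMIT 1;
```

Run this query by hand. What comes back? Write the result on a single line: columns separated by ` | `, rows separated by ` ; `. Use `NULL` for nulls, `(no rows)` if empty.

Sort by qty desc, tiebreak id asc: (147, id=5), (140, id=4), (119, id=9), (110, id=8) …. Take first 1.

Sensor | 147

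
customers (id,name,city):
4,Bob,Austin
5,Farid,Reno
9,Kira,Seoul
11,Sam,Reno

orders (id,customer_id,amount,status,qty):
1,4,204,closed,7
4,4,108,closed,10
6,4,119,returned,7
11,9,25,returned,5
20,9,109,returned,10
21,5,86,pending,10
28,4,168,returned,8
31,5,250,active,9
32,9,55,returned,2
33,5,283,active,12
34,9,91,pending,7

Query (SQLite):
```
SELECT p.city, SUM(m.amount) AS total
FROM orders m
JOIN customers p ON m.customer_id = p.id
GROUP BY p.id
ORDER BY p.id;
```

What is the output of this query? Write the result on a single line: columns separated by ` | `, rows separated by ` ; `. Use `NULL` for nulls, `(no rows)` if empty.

Austin | 599 ; Reno | 619 ; Seoul | 280

Join each orders row to its customers via customer_id.
Group joined rows by customers.id; compute SUM(m.amount) per group.
  4: ids {1, 4, 6, 28} → SUM(m.amount)=599
  5: ids {21, 31, 33} → SUM(m.amount)=619
  9: ids {11, 20, 32, 34} → SUM(m.amount)=280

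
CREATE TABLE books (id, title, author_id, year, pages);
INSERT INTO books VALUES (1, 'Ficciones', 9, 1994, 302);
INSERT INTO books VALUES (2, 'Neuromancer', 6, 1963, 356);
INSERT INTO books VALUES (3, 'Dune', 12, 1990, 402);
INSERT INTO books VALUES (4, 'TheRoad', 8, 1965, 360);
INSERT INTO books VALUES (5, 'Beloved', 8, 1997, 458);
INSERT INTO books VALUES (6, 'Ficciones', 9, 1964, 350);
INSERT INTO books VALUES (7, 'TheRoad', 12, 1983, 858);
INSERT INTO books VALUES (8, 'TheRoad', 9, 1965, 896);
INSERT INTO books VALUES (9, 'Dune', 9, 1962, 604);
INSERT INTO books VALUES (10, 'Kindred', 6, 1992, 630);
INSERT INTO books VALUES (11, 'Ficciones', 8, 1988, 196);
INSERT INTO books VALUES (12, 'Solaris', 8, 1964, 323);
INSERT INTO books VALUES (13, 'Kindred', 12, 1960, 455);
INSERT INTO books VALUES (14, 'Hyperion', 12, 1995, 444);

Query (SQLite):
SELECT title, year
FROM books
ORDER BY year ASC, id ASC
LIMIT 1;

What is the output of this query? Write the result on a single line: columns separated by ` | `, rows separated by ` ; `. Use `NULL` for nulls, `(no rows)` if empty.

Kindred | 1960

Sort by year asc, tiebreak id asc: (1960, id=13), (1962, id=9), (1963, id=2), (1964, id=6) …. Take first 1.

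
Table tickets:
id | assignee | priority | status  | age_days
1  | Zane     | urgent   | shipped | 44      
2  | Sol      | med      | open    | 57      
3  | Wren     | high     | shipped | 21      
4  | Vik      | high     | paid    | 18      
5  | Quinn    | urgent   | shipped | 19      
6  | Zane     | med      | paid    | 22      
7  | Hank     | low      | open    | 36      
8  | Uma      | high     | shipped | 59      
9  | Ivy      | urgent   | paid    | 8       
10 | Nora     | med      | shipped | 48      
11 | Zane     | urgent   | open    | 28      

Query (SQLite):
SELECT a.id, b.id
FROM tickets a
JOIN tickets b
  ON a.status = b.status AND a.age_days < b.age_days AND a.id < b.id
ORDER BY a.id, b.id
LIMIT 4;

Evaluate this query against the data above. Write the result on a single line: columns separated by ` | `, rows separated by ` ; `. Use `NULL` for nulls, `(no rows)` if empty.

Pairs (a,b) with same status, a.age_days < b.age_days, a.id < b.id.
status groups: open:{2,7,11} paid:{4,6,9} shipped:{1,3,5,8,10}
Ordered by (a.id, b.id); first 4.

1 | 8 ; 1 | 10 ; 3 | 8 ; 3 | 10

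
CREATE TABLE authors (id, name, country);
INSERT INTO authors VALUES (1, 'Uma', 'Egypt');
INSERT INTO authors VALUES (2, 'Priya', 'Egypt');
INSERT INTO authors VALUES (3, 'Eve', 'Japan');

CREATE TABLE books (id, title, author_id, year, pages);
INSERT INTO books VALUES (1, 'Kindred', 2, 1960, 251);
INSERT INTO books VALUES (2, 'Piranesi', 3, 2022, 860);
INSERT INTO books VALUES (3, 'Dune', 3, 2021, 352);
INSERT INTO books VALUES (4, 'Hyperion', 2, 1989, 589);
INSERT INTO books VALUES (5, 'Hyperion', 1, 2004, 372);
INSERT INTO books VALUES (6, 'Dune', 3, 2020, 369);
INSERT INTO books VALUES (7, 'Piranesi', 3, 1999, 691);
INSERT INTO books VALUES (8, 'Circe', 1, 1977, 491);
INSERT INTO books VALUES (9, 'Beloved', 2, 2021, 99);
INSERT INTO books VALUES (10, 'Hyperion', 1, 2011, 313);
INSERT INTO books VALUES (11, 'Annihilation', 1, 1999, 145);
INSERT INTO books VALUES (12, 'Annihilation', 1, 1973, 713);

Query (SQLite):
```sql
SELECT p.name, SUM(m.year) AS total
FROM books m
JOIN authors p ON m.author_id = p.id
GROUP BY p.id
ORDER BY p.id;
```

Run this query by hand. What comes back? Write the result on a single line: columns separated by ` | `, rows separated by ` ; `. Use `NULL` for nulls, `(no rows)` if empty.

Uma | 9964 ; Priya | 5970 ; Eve | 8062

Join each books row to its authors via author_id.
Group joined rows by authors.id; compute SUM(m.year) per group.
  1: ids {5, 8, 10, 11, 12} → SUM(m.year)=9964
  2: ids {1, 4, 9} → SUM(m.year)=5970
  3: ids {2, 3, 6, 7} → SUM(m.year)=8062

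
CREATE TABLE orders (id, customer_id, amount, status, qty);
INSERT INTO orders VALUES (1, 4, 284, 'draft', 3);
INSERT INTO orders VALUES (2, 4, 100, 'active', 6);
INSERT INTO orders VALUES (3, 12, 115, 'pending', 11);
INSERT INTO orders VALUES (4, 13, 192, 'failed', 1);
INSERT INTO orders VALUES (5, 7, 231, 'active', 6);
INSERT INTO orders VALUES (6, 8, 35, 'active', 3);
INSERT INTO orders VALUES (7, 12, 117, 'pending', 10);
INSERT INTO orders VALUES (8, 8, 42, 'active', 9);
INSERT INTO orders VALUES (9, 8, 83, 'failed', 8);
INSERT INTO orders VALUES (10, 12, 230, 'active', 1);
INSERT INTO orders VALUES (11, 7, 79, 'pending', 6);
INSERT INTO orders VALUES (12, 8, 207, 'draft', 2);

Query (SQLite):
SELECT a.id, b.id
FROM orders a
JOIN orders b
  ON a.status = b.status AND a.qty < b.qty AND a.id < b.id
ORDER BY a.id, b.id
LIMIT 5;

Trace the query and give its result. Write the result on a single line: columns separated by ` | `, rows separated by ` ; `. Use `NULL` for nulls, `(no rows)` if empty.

2 | 8 ; 4 | 9 ; 5 | 8 ; 6 | 8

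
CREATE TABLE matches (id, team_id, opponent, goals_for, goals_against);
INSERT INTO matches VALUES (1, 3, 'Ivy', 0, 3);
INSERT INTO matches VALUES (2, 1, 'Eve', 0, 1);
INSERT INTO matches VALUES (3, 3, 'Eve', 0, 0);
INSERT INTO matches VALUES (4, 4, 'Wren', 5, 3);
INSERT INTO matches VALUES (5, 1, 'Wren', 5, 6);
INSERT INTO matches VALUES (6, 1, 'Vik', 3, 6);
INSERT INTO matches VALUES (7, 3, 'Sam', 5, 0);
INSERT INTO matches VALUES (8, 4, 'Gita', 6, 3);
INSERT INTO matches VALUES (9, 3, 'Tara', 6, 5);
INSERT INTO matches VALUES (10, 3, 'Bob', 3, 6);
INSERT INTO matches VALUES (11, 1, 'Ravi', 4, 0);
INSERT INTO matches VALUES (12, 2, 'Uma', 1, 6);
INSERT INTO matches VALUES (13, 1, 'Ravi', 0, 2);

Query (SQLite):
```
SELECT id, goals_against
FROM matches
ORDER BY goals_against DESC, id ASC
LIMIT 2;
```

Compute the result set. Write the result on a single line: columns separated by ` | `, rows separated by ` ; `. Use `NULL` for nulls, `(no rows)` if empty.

Sort by goals_against desc, tiebreak id asc: (6, id=5), (6, id=6), (6, id=10), (6, id=12), (5, id=9) …. Take first 2.

5 | 6 ; 6 | 6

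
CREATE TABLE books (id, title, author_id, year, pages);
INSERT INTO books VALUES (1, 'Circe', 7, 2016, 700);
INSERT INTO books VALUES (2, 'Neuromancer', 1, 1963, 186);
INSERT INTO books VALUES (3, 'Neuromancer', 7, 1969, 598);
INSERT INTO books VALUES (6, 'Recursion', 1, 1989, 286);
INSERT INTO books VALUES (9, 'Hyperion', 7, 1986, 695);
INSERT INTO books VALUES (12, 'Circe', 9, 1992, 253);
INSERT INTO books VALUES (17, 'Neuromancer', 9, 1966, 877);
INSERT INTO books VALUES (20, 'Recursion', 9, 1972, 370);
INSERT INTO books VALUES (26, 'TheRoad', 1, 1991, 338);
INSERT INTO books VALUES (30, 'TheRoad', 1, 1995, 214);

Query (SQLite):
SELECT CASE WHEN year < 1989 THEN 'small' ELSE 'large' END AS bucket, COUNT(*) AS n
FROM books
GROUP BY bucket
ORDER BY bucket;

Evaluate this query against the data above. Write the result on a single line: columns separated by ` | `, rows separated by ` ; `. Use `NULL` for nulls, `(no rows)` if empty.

Bucket rows by year < 1989 → 'small' else 'large'; count each bucket.

large | 5 ; small | 5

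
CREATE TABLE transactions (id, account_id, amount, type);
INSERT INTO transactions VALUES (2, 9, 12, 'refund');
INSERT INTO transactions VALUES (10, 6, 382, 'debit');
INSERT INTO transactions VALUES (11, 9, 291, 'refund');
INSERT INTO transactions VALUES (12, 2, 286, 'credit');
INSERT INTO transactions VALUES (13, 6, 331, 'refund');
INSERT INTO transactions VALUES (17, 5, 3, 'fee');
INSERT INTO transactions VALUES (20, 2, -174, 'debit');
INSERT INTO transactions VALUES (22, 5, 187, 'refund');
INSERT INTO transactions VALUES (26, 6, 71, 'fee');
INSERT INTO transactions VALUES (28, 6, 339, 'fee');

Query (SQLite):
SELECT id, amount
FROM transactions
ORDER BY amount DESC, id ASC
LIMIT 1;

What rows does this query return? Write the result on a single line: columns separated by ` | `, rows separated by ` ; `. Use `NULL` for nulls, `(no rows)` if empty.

10 | 382

Sort by amount desc, tiebreak id asc: (382, id=10), (339, id=28), (331, id=13), (291, id=11) …. Take first 1.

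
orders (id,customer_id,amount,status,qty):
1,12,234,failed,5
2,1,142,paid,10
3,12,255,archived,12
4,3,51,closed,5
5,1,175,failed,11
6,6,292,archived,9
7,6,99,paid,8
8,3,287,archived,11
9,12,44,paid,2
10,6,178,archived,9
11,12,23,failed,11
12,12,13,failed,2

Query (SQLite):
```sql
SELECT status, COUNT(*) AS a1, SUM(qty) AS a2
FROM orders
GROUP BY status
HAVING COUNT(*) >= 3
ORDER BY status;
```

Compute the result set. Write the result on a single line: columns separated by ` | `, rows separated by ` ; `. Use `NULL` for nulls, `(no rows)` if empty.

archived | 4 | 41 ; failed | 4 | 29 ; paid | 3 | 20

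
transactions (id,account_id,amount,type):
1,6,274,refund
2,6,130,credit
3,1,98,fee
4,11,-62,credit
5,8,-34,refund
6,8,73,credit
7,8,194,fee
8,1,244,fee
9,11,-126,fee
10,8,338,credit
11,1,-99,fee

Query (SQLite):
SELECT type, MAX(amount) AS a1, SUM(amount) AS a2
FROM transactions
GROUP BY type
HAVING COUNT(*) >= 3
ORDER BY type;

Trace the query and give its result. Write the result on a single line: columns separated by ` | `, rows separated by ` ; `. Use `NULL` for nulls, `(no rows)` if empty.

Group transactions by type.
Per group compute: MAX(amount), SUM(amount).
HAVING: drop groups with fewer than 3 rows.
  credit: ids {2, 4, 6, 10} → MAX(amount)=338, SUM(amount)=479
  fee: ids {3, 7, 8, 9, 11} → MAX(amount)=244, SUM(amount)=311
  refund: ids {1, 5} → MAX(amount)=274, SUM(amount)=240

credit | 338 | 479 ; fee | 244 | 311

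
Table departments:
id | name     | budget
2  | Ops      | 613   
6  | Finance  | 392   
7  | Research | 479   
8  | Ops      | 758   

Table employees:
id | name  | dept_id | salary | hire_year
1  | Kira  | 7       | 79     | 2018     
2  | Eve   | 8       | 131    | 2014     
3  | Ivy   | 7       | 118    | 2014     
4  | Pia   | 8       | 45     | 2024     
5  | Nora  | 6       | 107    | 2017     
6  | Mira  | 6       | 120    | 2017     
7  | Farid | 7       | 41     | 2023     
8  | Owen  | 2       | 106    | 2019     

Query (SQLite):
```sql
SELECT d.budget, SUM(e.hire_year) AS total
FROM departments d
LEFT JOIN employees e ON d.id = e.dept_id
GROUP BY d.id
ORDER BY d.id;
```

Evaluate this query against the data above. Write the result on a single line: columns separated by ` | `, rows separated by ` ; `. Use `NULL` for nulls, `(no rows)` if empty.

613 | 2019 ; 392 | 4034 ; 479 | 6055 ; 758 | 4038

LEFT JOIN keeps every departments row; unmatched ones get NULL for employees columns.
Group by departments.id and compute SUM(e.hire_year). SUM over an all-NULL group is NULL.
  2: ids {8} → SUM(e.hire_year)=2019
  6: ids {5, 6} → SUM(e.hire_year)=4034
  7: ids {1, 3, 7} → SUM(e.hire_year)=6055
  8: ids {2, 4} → SUM(e.hire_year)=4038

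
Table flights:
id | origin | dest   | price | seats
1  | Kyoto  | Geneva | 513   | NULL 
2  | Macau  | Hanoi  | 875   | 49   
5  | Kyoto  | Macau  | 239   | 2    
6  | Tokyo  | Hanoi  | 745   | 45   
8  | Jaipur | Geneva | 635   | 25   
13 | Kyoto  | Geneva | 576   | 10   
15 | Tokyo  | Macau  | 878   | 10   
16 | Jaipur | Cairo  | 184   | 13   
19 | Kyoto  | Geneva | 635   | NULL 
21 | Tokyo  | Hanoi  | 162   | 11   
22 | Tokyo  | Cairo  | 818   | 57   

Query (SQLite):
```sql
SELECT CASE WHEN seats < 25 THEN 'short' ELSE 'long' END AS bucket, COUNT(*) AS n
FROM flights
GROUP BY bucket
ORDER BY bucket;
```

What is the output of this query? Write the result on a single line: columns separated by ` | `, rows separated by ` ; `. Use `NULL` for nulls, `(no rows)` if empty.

long | 6 ; short | 5

Bucket rows by seats < 25 → 'short' else 'long'; count each bucket.
NULL < 25 is unknown, so NULL seats falls into ELSE → 'long'.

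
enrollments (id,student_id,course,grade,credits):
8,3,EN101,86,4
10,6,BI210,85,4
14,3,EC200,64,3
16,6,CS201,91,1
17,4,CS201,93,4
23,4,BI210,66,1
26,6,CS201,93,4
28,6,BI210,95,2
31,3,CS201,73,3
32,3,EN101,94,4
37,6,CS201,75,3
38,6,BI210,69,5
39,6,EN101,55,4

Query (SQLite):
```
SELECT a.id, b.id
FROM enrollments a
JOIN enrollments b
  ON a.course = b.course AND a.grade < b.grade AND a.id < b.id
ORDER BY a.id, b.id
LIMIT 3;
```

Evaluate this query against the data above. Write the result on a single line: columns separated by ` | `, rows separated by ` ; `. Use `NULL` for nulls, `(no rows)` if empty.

Pairs (a,b) with same course, a.grade < b.grade, a.id < b.id.
course groups: BI210:{10,23,28,38} CS201:{16,17,26,31,37} EC200:{14} EN101:{8,32,39}
Ordered by (a.id, b.id); first 3.

8 | 32 ; 10 | 28 ; 16 | 17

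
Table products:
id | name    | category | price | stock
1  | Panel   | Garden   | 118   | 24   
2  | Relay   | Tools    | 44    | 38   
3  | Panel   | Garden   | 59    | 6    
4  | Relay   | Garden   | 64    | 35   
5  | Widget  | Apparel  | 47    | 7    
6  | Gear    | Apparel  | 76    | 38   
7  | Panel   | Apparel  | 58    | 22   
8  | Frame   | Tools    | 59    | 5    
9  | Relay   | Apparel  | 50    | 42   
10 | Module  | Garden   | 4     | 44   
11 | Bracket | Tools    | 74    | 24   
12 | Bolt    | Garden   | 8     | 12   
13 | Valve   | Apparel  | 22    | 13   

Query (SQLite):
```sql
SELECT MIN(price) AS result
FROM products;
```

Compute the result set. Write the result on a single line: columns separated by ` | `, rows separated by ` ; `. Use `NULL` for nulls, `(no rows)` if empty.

All price values: [118, 44, 59, 64, 47, 76, 58, 59, 50, 4, 74, 8, 22].
MIN of non-NULL values = 4.

4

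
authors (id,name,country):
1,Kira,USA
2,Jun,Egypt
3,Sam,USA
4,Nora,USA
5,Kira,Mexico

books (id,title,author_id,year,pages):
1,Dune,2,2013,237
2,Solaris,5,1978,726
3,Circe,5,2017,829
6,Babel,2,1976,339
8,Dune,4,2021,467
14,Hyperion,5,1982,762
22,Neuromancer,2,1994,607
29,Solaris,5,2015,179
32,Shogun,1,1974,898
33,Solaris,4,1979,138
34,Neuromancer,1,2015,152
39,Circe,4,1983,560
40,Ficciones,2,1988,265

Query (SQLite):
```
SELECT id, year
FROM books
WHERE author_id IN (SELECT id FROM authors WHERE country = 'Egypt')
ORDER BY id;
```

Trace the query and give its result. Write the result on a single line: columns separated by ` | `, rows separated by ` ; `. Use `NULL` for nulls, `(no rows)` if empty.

Inner query: authors.id where country = 'Egypt'.
Outer: keep books rows whose author_id is in that set.
Inner query → {2}

1 | 2013 ; 6 | 1976 ; 22 | 1994 ; 40 | 1988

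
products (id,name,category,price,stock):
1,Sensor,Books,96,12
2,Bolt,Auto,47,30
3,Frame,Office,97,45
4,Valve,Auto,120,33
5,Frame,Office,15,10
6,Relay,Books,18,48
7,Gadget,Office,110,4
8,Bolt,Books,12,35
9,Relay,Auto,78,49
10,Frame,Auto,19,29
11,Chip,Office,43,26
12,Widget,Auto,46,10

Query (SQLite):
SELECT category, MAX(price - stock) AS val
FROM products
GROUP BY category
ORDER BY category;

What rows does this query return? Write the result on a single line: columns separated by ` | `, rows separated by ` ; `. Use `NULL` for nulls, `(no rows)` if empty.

Auto | 87 ; Books | 84 ; Office | 106

For each row compute price - stock.
Group by category; take MAX of the expression per group.
  Auto: ids {2, 4, 9, 10, 12} → MAX(price - stock)=87
  Books: ids {1, 6, 8} → MAX(price - stock)=84
  Office: ids {3, 5, 7, 11} → MAX(price - stock)=106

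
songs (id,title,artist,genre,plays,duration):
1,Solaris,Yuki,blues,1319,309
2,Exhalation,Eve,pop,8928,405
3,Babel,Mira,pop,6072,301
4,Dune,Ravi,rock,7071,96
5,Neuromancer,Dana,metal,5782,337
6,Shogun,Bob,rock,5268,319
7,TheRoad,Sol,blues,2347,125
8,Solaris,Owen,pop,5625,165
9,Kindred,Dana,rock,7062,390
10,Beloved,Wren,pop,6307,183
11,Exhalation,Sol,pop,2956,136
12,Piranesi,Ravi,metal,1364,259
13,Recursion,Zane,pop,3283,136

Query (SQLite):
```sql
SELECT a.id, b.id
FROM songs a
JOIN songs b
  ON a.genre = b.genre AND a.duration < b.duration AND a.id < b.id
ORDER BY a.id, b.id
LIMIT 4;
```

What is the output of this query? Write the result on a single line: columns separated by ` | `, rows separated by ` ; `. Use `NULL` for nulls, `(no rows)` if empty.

4 | 6 ; 4 | 9 ; 6 | 9 ; 8 | 10

Pairs (a,b) with same genre, a.duration < b.duration, a.id < b.id.
genre groups: blues:{1,7} metal:{5,12} pop:{2,3,8,10,11,13} rock:{4,6,9}
Ordered by (a.id, b.id); first 4.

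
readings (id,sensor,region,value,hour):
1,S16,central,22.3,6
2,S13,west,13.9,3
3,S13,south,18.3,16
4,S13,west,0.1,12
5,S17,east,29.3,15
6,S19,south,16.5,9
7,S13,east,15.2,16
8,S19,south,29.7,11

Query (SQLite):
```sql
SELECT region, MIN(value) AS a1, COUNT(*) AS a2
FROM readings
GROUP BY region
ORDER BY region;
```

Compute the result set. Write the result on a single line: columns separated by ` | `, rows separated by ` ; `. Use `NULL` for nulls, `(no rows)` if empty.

Group readings by region.
Per group compute: MIN(value), COUNT(*).
  central: ids {1} → MIN(value)=22.3, COUNT(*)=1
  east: ids {5, 7} → MIN(value)=15.2, COUNT(*)=2
  south: ids {3, 6, 8} → MIN(value)=16.5, COUNT(*)=3
  west: ids {2, 4} → MIN(value)=0.1, COUNT(*)=2

central | 22.3 | 1 ; east | 15.2 | 2 ; south | 16.5 | 3 ; west | 0.1 | 2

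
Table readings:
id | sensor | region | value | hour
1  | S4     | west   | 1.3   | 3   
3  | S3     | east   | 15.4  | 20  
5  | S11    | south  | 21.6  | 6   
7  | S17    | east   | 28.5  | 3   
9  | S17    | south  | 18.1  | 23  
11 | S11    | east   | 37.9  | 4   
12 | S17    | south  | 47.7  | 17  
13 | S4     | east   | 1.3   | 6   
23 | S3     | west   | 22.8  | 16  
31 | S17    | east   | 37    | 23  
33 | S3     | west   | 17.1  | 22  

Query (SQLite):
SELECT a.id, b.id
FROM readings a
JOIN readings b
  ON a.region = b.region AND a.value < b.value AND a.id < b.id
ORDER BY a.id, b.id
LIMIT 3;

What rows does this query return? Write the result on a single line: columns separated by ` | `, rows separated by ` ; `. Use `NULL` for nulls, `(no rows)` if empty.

Pairs (a,b) with same region, a.value < b.value, a.id < b.id.
region groups: east:{3,7,11,13,31} south:{5,9,12} west:{1,23,33}
Ordered by (a.id, b.id); first 3.

1 | 23 ; 1 | 33 ; 3 | 7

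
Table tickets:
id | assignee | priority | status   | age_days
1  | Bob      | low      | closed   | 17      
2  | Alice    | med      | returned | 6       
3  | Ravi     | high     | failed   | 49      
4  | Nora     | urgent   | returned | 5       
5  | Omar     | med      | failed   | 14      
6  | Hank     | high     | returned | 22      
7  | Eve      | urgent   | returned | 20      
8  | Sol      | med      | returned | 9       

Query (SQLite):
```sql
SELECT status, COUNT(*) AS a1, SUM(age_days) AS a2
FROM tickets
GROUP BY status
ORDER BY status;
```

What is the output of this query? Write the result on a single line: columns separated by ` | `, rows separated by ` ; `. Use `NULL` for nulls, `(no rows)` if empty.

Group tickets by status.
Per group compute: COUNT(*), SUM(age_days).
  closed: ids {1} → COUNT(*)=1, SUM(age_days)=17
  failed: ids {3, 5} → COUNT(*)=2, SUM(age_days)=63
  returned: ids {2, 4, 6, 7, 8} → COUNT(*)=5, SUM(age_days)=62

closed | 1 | 17 ; failed | 2 | 63 ; returned | 5 | 62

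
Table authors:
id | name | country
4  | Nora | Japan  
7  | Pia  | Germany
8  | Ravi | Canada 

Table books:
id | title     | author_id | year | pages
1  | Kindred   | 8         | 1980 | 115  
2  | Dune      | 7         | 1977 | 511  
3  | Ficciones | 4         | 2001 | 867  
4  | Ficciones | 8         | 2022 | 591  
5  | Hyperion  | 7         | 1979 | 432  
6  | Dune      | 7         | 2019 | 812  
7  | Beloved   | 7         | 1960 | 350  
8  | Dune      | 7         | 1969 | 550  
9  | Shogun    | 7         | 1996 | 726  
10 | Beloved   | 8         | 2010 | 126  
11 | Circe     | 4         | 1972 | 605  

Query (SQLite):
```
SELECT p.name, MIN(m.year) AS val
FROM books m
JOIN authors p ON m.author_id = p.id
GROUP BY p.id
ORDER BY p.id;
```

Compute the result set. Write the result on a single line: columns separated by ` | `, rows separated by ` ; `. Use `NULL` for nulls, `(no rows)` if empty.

Join each books row to its authors via author_id.
Group joined rows by authors.id; compute MIN(m.year) per group.
  4: ids {3, 11} → MIN(m.year)=1972
  7: ids {2, 5, 6, 7, 8, 9} → MIN(m.year)=1960
  8: ids {1, 4, 10} → MIN(m.year)=1980

Nora | 1972 ; Pia | 1960 ; Ravi | 1980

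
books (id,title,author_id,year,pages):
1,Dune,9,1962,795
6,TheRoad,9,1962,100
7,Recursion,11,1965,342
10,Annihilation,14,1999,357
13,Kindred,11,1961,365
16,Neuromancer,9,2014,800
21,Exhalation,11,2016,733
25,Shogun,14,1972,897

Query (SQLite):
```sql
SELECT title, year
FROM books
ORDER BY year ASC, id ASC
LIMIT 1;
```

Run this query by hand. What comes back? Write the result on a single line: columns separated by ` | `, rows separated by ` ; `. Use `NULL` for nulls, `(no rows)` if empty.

Sort by year asc, tiebreak id asc: (1961, id=13), (1962, id=1), (1962, id=6), (1965, id=7) …. Take first 1.

Kindred | 1961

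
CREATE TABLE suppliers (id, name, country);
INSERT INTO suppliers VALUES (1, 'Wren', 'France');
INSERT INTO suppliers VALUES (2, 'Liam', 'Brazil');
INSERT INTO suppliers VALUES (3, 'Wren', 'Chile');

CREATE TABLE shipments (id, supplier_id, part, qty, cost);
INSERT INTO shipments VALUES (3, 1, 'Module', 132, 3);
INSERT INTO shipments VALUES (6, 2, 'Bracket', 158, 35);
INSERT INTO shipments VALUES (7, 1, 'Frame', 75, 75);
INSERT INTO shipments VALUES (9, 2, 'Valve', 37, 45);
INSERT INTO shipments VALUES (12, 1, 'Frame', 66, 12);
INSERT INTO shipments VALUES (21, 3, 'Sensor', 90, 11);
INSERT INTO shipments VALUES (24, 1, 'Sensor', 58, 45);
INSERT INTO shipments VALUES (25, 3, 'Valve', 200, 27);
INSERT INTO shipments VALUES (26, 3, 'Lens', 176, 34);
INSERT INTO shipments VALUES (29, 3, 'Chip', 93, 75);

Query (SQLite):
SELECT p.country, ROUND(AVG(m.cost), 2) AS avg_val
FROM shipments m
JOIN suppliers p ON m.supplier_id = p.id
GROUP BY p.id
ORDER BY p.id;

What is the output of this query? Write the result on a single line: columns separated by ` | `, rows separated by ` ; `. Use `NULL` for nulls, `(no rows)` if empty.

France | 33.75 ; Brazil | 40 ; Chile | 36.75

Join each shipments row to its suppliers via supplier_id.
Group joined rows by suppliers.id; compute ROUND(AVG(m.cost), 2) per group.
  1: ids {3, 7, 12, 24} → ROUND(AVG(m.cost), 2)=33.75
  2: ids {6, 9} → ROUND(AVG(m.cost), 2)=40
  3: ids {21, 25, 26, 29} → ROUND(AVG(m.cost), 2)=36.75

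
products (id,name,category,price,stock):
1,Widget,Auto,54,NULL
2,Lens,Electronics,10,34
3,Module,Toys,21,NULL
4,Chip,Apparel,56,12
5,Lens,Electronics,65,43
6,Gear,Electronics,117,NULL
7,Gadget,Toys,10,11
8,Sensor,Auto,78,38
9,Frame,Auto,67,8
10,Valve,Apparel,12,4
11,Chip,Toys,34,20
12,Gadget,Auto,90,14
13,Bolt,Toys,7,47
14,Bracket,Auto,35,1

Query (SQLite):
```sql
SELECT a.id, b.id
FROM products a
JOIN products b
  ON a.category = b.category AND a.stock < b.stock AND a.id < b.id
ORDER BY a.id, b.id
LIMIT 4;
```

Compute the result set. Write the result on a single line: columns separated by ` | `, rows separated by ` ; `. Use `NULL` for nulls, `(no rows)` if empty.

2 | 5 ; 7 | 11 ; 7 | 13 ; 9 | 12

Pairs (a,b) with same category, a.stock < b.stock, a.id < b.id.
category groups: Apparel:{4,10} Auto:{1,8,9,12,14} Electronics:{2,5,6} Toys:{3,7,11,13}
Ordered by (a.id, b.id); first 4.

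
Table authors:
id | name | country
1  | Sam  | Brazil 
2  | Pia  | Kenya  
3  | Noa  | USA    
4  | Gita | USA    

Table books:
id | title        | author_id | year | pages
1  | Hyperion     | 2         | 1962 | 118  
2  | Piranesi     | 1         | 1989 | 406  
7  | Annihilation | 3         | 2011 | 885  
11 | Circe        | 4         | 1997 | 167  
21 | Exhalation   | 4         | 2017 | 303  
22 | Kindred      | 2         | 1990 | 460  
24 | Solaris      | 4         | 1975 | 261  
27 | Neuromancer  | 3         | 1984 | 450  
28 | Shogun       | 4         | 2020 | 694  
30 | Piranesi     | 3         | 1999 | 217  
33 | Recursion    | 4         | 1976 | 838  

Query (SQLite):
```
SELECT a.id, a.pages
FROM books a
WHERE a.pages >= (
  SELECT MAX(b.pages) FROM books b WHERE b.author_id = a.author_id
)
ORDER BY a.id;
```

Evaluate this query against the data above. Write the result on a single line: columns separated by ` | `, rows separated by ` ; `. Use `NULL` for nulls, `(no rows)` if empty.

For each books row a, compute MAX(pages) over rows sharing a.author_id.
Keep row a if a.pages >= that per-group MAX.
  author_id=1: MAX(pages) = 406
  author_id=2: MAX(pages) = 460
  author_id=3: MAX(pages) = 885
  author_id=4: MAX(pages) = 838

2 | 406 ; 7 | 885 ; 22 | 460 ; 33 | 838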